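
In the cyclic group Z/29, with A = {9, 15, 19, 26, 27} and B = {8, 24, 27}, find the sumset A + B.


Work in Z/29Z: reduce every sum a + b modulo 29.
Enumerate all 15 pairs:
a = 9: 9+8=17, 9+24=4, 9+27=7
a = 15: 15+8=23, 15+24=10, 15+27=13
a = 19: 19+8=27, 19+24=14, 19+27=17
a = 26: 26+8=5, 26+24=21, 26+27=24
a = 27: 27+8=6, 27+24=22, 27+27=25
Distinct residues collected: {4, 5, 6, 7, 10, 13, 14, 17, 21, 22, 23, 24, 25, 27}
|A + B| = 14 (out of 29 total residues).

A + B = {4, 5, 6, 7, 10, 13, 14, 17, 21, 22, 23, 24, 25, 27}


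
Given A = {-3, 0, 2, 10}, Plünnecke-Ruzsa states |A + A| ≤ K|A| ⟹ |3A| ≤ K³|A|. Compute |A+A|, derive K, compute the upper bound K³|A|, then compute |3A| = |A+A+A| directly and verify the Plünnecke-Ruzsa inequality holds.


|A| = 4.
Step 1: Compute A + A by enumerating all 16 pairs.
A + A = {-6, -3, -1, 0, 2, 4, 7, 10, 12, 20}, so |A + A| = 10.
Step 2: Doubling constant K = |A + A|/|A| = 10/4 = 10/4 ≈ 2.5000.
Step 3: Plünnecke-Ruzsa gives |3A| ≤ K³·|A| = (2.5000)³ · 4 ≈ 62.5000.
Step 4: Compute 3A = A + A + A directly by enumerating all triples (a,b,c) ∈ A³; |3A| = 19.
Step 5: Check 19 ≤ 62.5000? Yes ✓.

K = 10/4, Plünnecke-Ruzsa bound K³|A| ≈ 62.5000, |3A| = 19, inequality holds.


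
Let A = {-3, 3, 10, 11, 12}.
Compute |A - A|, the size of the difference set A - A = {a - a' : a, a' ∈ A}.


A - A = {a - a' : a, a' ∈ A}; |A| = 5.
Bounds: 2|A|-1 ≤ |A - A| ≤ |A|² - |A| + 1, i.e. 9 ≤ |A - A| ≤ 21.
Note: 0 ∈ A - A always (from a - a). The set is symmetric: if d ∈ A - A then -d ∈ A - A.
Enumerate nonzero differences d = a - a' with a > a' (then include -d):
Positive differences: {1, 2, 6, 7, 8, 9, 13, 14, 15}
Full difference set: {0} ∪ (positive diffs) ∪ (negative diffs).
|A - A| = 1 + 2·9 = 19 (matches direct enumeration: 19).

|A - A| = 19


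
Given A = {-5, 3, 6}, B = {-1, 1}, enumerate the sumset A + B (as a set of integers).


A + B = {a + b : a ∈ A, b ∈ B}.
Enumerate all |A|·|B| = 3·2 = 6 pairs (a, b) and collect distinct sums.
a = -5: -5+-1=-6, -5+1=-4
a = 3: 3+-1=2, 3+1=4
a = 6: 6+-1=5, 6+1=7
Collecting distinct sums: A + B = {-6, -4, 2, 4, 5, 7}
|A + B| = 6

A + B = {-6, -4, 2, 4, 5, 7}


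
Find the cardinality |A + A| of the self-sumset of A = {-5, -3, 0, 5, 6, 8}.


A + A = {a + a' : a, a' ∈ A}; |A| = 6.
General bounds: 2|A| - 1 ≤ |A + A| ≤ |A|(|A|+1)/2, i.e. 11 ≤ |A + A| ≤ 21.
Lower bound 2|A|-1 is attained iff A is an arithmetic progression.
Enumerate sums a + a' for a ≤ a' (symmetric, so this suffices):
a = -5: -5+-5=-10, -5+-3=-8, -5+0=-5, -5+5=0, -5+6=1, -5+8=3
a = -3: -3+-3=-6, -3+0=-3, -3+5=2, -3+6=3, -3+8=5
a = 0: 0+0=0, 0+5=5, 0+6=6, 0+8=8
a = 5: 5+5=10, 5+6=11, 5+8=13
a = 6: 6+6=12, 6+8=14
a = 8: 8+8=16
Distinct sums: {-10, -8, -6, -5, -3, 0, 1, 2, 3, 5, 6, 8, 10, 11, 12, 13, 14, 16}
|A + A| = 18

|A + A| = 18


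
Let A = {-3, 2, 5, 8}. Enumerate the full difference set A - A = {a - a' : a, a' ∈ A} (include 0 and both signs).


A - A = {a - a' : a, a' ∈ A}.
Compute a - a' for each ordered pair (a, a'):
a = -3: -3--3=0, -3-2=-5, -3-5=-8, -3-8=-11
a = 2: 2--3=5, 2-2=0, 2-5=-3, 2-8=-6
a = 5: 5--3=8, 5-2=3, 5-5=0, 5-8=-3
a = 8: 8--3=11, 8-2=6, 8-5=3, 8-8=0
Collecting distinct values (and noting 0 appears from a-a):
A - A = {-11, -8, -6, -5, -3, 0, 3, 5, 6, 8, 11}
|A - A| = 11

A - A = {-11, -8, -6, -5, -3, 0, 3, 5, 6, 8, 11}


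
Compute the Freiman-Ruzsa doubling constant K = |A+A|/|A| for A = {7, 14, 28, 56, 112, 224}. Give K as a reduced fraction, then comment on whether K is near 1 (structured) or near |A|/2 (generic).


|A| = 6.
Compute A + A by enumerating all 36 pairs.
A + A = {14, 21, 28, 35, 42, 56, 63, 70, 84, 112, 119, 126, 140, 168, 224, 231, 238, 252, 280, 336, 448}, so |A + A| = 21.
K = |A + A| / |A| = 21/6 = 7/2 ≈ 3.5000.
Reference: AP of size 6 gives K = 11/6 ≈ 1.8333; a fully generic set of size 6 gives K ≈ 3.5000.

|A| = 6, |A + A| = 21, K = 21/6 = 7/2.


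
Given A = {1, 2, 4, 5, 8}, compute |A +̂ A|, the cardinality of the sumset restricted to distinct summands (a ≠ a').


Restricted sumset: A +̂ A = {a + a' : a ∈ A, a' ∈ A, a ≠ a'}.
Equivalently, take A + A and drop any sum 2a that is achievable ONLY as a + a for a ∈ A (i.e. sums representable only with equal summands).
Enumerate pairs (a, a') with a < a' (symmetric, so each unordered pair gives one sum; this covers all a ≠ a'):
  1 + 2 = 3
  1 + 4 = 5
  1 + 5 = 6
  1 + 8 = 9
  2 + 4 = 6
  2 + 5 = 7
  2 + 8 = 10
  4 + 5 = 9
  4 + 8 = 12
  5 + 8 = 13
Collected distinct sums: {3, 5, 6, 7, 9, 10, 12, 13}
|A +̂ A| = 8
(Reference bound: |A +̂ A| ≥ 2|A| - 3 for |A| ≥ 2, with |A| = 5 giving ≥ 7.)

|A +̂ A| = 8


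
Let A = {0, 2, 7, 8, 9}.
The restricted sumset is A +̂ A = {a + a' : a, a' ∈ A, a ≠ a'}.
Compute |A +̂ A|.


Restricted sumset: A +̂ A = {a + a' : a ∈ A, a' ∈ A, a ≠ a'}.
Equivalently, take A + A and drop any sum 2a that is achievable ONLY as a + a for a ∈ A (i.e. sums representable only with equal summands).
Enumerate pairs (a, a') with a < a' (symmetric, so each unordered pair gives one sum; this covers all a ≠ a'):
  0 + 2 = 2
  0 + 7 = 7
  0 + 8 = 8
  0 + 9 = 9
  2 + 7 = 9
  2 + 8 = 10
  2 + 9 = 11
  7 + 8 = 15
  7 + 9 = 16
  8 + 9 = 17
Collected distinct sums: {2, 7, 8, 9, 10, 11, 15, 16, 17}
|A +̂ A| = 9
(Reference bound: |A +̂ A| ≥ 2|A| - 3 for |A| ≥ 2, with |A| = 5 giving ≥ 7.)

|A +̂ A| = 9


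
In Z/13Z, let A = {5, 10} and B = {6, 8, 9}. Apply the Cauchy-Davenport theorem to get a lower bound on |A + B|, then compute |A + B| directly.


Cauchy-Davenport: |A + B| ≥ min(p, |A| + |B| - 1) for A, B nonempty in Z/pZ.
|A| = 2, |B| = 3, p = 13.
CD lower bound = min(13, 2 + 3 - 1) = min(13, 4) = 4.
Compute A + B mod 13 directly:
a = 5: 5+6=11, 5+8=0, 5+9=1
a = 10: 10+6=3, 10+8=5, 10+9=6
A + B = {0, 1, 3, 5, 6, 11}, so |A + B| = 6.
Verify: 6 ≥ 4? Yes ✓.

CD lower bound = 4, actual |A + B| = 6.


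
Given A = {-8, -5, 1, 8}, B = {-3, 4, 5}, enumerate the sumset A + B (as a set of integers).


A + B = {a + b : a ∈ A, b ∈ B}.
Enumerate all |A|·|B| = 4·3 = 12 pairs (a, b) and collect distinct sums.
a = -8: -8+-3=-11, -8+4=-4, -8+5=-3
a = -5: -5+-3=-8, -5+4=-1, -5+5=0
a = 1: 1+-3=-2, 1+4=5, 1+5=6
a = 8: 8+-3=5, 8+4=12, 8+5=13
Collecting distinct sums: A + B = {-11, -8, -4, -3, -2, -1, 0, 5, 6, 12, 13}
|A + B| = 11

A + B = {-11, -8, -4, -3, -2, -1, 0, 5, 6, 12, 13}


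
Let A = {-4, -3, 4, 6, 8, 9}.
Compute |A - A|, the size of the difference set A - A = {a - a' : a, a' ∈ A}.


A - A = {a - a' : a, a' ∈ A}; |A| = 6.
Bounds: 2|A|-1 ≤ |A - A| ≤ |A|² - |A| + 1, i.e. 11 ≤ |A - A| ≤ 31.
Note: 0 ∈ A - A always (from a - a). The set is symmetric: if d ∈ A - A then -d ∈ A - A.
Enumerate nonzero differences d = a - a' with a > a' (then include -d):
Positive differences: {1, 2, 3, 4, 5, 7, 8, 9, 10, 11, 12, 13}
Full difference set: {0} ∪ (positive diffs) ∪ (negative diffs).
|A - A| = 1 + 2·12 = 25 (matches direct enumeration: 25).

|A - A| = 25


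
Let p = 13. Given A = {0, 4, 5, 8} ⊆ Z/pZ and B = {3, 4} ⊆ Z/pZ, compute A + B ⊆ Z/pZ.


Work in Z/13Z: reduce every sum a + b modulo 13.
Enumerate all 8 pairs:
a = 0: 0+3=3, 0+4=4
a = 4: 4+3=7, 4+4=8
a = 5: 5+3=8, 5+4=9
a = 8: 8+3=11, 8+4=12
Distinct residues collected: {3, 4, 7, 8, 9, 11, 12}
|A + B| = 7 (out of 13 total residues).

A + B = {3, 4, 7, 8, 9, 11, 12}


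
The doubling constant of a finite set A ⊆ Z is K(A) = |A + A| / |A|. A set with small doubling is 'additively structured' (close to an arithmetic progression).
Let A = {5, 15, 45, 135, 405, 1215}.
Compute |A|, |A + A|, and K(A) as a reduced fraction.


|A| = 6.
Compute A + A by enumerating all 36 pairs.
A + A = {10, 20, 30, 50, 60, 90, 140, 150, 180, 270, 410, 420, 450, 540, 810, 1220, 1230, 1260, 1350, 1620, 2430}, so |A + A| = 21.
K = |A + A| / |A| = 21/6 = 7/2 ≈ 3.5000.
Reference: AP of size 6 gives K = 11/6 ≈ 1.8333; a fully generic set of size 6 gives K ≈ 3.5000.

|A| = 6, |A + A| = 21, K = 21/6 = 7/2.


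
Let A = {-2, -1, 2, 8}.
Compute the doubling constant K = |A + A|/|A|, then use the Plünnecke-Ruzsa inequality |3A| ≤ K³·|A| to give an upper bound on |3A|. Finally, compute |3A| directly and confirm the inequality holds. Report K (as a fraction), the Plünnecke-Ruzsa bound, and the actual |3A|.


|A| = 4.
Step 1: Compute A + A by enumerating all 16 pairs.
A + A = {-4, -3, -2, 0, 1, 4, 6, 7, 10, 16}, so |A + A| = 10.
Step 2: Doubling constant K = |A + A|/|A| = 10/4 = 10/4 ≈ 2.5000.
Step 3: Plünnecke-Ruzsa gives |3A| ≤ K³·|A| = (2.5000)³ · 4 ≈ 62.5000.
Step 4: Compute 3A = A + A + A directly by enumerating all triples (a,b,c) ∈ A³; |3A| = 19.
Step 5: Check 19 ≤ 62.5000? Yes ✓.

K = 10/4, Plünnecke-Ruzsa bound K³|A| ≈ 62.5000, |3A| = 19, inequality holds.


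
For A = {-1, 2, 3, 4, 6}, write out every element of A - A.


A - A = {a - a' : a, a' ∈ A}.
Compute a - a' for each ordered pair (a, a'):
a = -1: -1--1=0, -1-2=-3, -1-3=-4, -1-4=-5, -1-6=-7
a = 2: 2--1=3, 2-2=0, 2-3=-1, 2-4=-2, 2-6=-4
a = 3: 3--1=4, 3-2=1, 3-3=0, 3-4=-1, 3-6=-3
a = 4: 4--1=5, 4-2=2, 4-3=1, 4-4=0, 4-6=-2
a = 6: 6--1=7, 6-2=4, 6-3=3, 6-4=2, 6-6=0
Collecting distinct values (and noting 0 appears from a-a):
A - A = {-7, -5, -4, -3, -2, -1, 0, 1, 2, 3, 4, 5, 7}
|A - A| = 13

A - A = {-7, -5, -4, -3, -2, -1, 0, 1, 2, 3, 4, 5, 7}


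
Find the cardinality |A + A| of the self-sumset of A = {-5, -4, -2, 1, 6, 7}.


A + A = {a + a' : a, a' ∈ A}; |A| = 6.
General bounds: 2|A| - 1 ≤ |A + A| ≤ |A|(|A|+1)/2, i.e. 11 ≤ |A + A| ≤ 21.
Lower bound 2|A|-1 is attained iff A is an arithmetic progression.
Enumerate sums a + a' for a ≤ a' (symmetric, so this suffices):
a = -5: -5+-5=-10, -5+-4=-9, -5+-2=-7, -5+1=-4, -5+6=1, -5+7=2
a = -4: -4+-4=-8, -4+-2=-6, -4+1=-3, -4+6=2, -4+7=3
a = -2: -2+-2=-4, -2+1=-1, -2+6=4, -2+7=5
a = 1: 1+1=2, 1+6=7, 1+7=8
a = 6: 6+6=12, 6+7=13
a = 7: 7+7=14
Distinct sums: {-10, -9, -8, -7, -6, -4, -3, -1, 1, 2, 3, 4, 5, 7, 8, 12, 13, 14}
|A + A| = 18

|A + A| = 18


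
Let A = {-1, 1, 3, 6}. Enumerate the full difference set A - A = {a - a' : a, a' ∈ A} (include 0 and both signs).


A - A = {a - a' : a, a' ∈ A}.
Compute a - a' for each ordered pair (a, a'):
a = -1: -1--1=0, -1-1=-2, -1-3=-4, -1-6=-7
a = 1: 1--1=2, 1-1=0, 1-3=-2, 1-6=-5
a = 3: 3--1=4, 3-1=2, 3-3=0, 3-6=-3
a = 6: 6--1=7, 6-1=5, 6-3=3, 6-6=0
Collecting distinct values (and noting 0 appears from a-a):
A - A = {-7, -5, -4, -3, -2, 0, 2, 3, 4, 5, 7}
|A - A| = 11

A - A = {-7, -5, -4, -3, -2, 0, 2, 3, 4, 5, 7}


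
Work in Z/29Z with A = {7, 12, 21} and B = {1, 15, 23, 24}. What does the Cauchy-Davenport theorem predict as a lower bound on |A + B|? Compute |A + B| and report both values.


Cauchy-Davenport: |A + B| ≥ min(p, |A| + |B| - 1) for A, B nonempty in Z/pZ.
|A| = 3, |B| = 4, p = 29.
CD lower bound = min(29, 3 + 4 - 1) = min(29, 6) = 6.
Compute A + B mod 29 directly:
a = 7: 7+1=8, 7+15=22, 7+23=1, 7+24=2
a = 12: 12+1=13, 12+15=27, 12+23=6, 12+24=7
a = 21: 21+1=22, 21+15=7, 21+23=15, 21+24=16
A + B = {1, 2, 6, 7, 8, 13, 15, 16, 22, 27}, so |A + B| = 10.
Verify: 10 ≥ 6? Yes ✓.

CD lower bound = 6, actual |A + B| = 10.


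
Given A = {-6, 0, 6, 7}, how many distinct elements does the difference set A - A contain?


A - A = {a - a' : a, a' ∈ A}; |A| = 4.
Bounds: 2|A|-1 ≤ |A - A| ≤ |A|² - |A| + 1, i.e. 7 ≤ |A - A| ≤ 13.
Note: 0 ∈ A - A always (from a - a). The set is symmetric: if d ∈ A - A then -d ∈ A - A.
Enumerate nonzero differences d = a - a' with a > a' (then include -d):
Positive differences: {1, 6, 7, 12, 13}
Full difference set: {0} ∪ (positive diffs) ∪ (negative diffs).
|A - A| = 1 + 2·5 = 11 (matches direct enumeration: 11).

|A - A| = 11


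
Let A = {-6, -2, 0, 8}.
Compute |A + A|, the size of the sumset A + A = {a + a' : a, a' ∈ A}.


A + A = {a + a' : a, a' ∈ A}; |A| = 4.
General bounds: 2|A| - 1 ≤ |A + A| ≤ |A|(|A|+1)/2, i.e. 7 ≤ |A + A| ≤ 10.
Lower bound 2|A|-1 is attained iff A is an arithmetic progression.
Enumerate sums a + a' for a ≤ a' (symmetric, so this suffices):
a = -6: -6+-6=-12, -6+-2=-8, -6+0=-6, -6+8=2
a = -2: -2+-2=-4, -2+0=-2, -2+8=6
a = 0: 0+0=0, 0+8=8
a = 8: 8+8=16
Distinct sums: {-12, -8, -6, -4, -2, 0, 2, 6, 8, 16}
|A + A| = 10

|A + A| = 10


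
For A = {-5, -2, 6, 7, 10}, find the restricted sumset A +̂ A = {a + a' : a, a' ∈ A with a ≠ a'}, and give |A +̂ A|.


Restricted sumset: A +̂ A = {a + a' : a ∈ A, a' ∈ A, a ≠ a'}.
Equivalently, take A + A and drop any sum 2a that is achievable ONLY as a + a for a ∈ A (i.e. sums representable only with equal summands).
Enumerate pairs (a, a') with a < a' (symmetric, so each unordered pair gives one sum; this covers all a ≠ a'):
  -5 + -2 = -7
  -5 + 6 = 1
  -5 + 7 = 2
  -5 + 10 = 5
  -2 + 6 = 4
  -2 + 7 = 5
  -2 + 10 = 8
  6 + 7 = 13
  6 + 10 = 16
  7 + 10 = 17
Collected distinct sums: {-7, 1, 2, 4, 5, 8, 13, 16, 17}
|A +̂ A| = 9
(Reference bound: |A +̂ A| ≥ 2|A| - 3 for |A| ≥ 2, with |A| = 5 giving ≥ 7.)

|A +̂ A| = 9


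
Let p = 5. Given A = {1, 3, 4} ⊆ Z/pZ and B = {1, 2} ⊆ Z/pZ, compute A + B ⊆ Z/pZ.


Work in Z/5Z: reduce every sum a + b modulo 5.
Enumerate all 6 pairs:
a = 1: 1+1=2, 1+2=3
a = 3: 3+1=4, 3+2=0
a = 4: 4+1=0, 4+2=1
Distinct residues collected: {0, 1, 2, 3, 4}
|A + B| = 5 (out of 5 total residues).

A + B = {0, 1, 2, 3, 4}


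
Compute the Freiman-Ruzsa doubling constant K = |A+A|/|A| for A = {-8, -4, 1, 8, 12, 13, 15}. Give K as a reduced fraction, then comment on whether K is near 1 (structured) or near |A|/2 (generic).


|A| = 7.
Compute A + A by enumerating all 49 pairs.
A + A = {-16, -12, -8, -7, -3, 0, 2, 4, 5, 7, 8, 9, 11, 13, 14, 16, 20, 21, 23, 24, 25, 26, 27, 28, 30}, so |A + A| = 25.
K = |A + A| / |A| = 25/7 (already in lowest terms) ≈ 3.5714.
Reference: AP of size 7 gives K = 13/7 ≈ 1.8571; a fully generic set of size 7 gives K ≈ 4.0000.

|A| = 7, |A + A| = 25, K = 25/7.


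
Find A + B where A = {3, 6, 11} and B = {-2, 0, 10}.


A + B = {a + b : a ∈ A, b ∈ B}.
Enumerate all |A|·|B| = 3·3 = 9 pairs (a, b) and collect distinct sums.
a = 3: 3+-2=1, 3+0=3, 3+10=13
a = 6: 6+-2=4, 6+0=6, 6+10=16
a = 11: 11+-2=9, 11+0=11, 11+10=21
Collecting distinct sums: A + B = {1, 3, 4, 6, 9, 11, 13, 16, 21}
|A + B| = 9

A + B = {1, 3, 4, 6, 9, 11, 13, 16, 21}


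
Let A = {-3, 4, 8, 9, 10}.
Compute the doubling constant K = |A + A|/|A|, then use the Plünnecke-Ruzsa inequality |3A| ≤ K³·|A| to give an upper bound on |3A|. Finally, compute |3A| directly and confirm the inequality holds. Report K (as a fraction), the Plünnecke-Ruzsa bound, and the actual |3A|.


|A| = 5.
Step 1: Compute A + A by enumerating all 25 pairs.
A + A = {-6, 1, 5, 6, 7, 8, 12, 13, 14, 16, 17, 18, 19, 20}, so |A + A| = 14.
Step 2: Doubling constant K = |A + A|/|A| = 14/5 = 14/5 ≈ 2.8000.
Step 3: Plünnecke-Ruzsa gives |3A| ≤ K³·|A| = (2.8000)³ · 5 ≈ 109.7600.
Step 4: Compute 3A = A + A + A directly by enumerating all triples (a,b,c) ∈ A³; |3A| = 27.
Step 5: Check 27 ≤ 109.7600? Yes ✓.

K = 14/5, Plünnecke-Ruzsa bound K³|A| ≈ 109.7600, |3A| = 27, inequality holds.


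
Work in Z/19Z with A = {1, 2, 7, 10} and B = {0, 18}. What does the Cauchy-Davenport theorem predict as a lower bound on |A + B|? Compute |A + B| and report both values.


Cauchy-Davenport: |A + B| ≥ min(p, |A| + |B| - 1) for A, B nonempty in Z/pZ.
|A| = 4, |B| = 2, p = 19.
CD lower bound = min(19, 4 + 2 - 1) = min(19, 5) = 5.
Compute A + B mod 19 directly:
a = 1: 1+0=1, 1+18=0
a = 2: 2+0=2, 2+18=1
a = 7: 7+0=7, 7+18=6
a = 10: 10+0=10, 10+18=9
A + B = {0, 1, 2, 6, 7, 9, 10}, so |A + B| = 7.
Verify: 7 ≥ 5? Yes ✓.

CD lower bound = 5, actual |A + B| = 7.


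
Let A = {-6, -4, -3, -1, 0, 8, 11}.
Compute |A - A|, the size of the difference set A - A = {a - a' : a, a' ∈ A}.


A - A = {a - a' : a, a' ∈ A}; |A| = 7.
Bounds: 2|A|-1 ≤ |A - A| ≤ |A|² - |A| + 1, i.e. 13 ≤ |A - A| ≤ 43.
Note: 0 ∈ A - A always (from a - a). The set is symmetric: if d ∈ A - A then -d ∈ A - A.
Enumerate nonzero differences d = a - a' with a > a' (then include -d):
Positive differences: {1, 2, 3, 4, 5, 6, 8, 9, 11, 12, 14, 15, 17}
Full difference set: {0} ∪ (positive diffs) ∪ (negative diffs).
|A - A| = 1 + 2·13 = 27 (matches direct enumeration: 27).

|A - A| = 27


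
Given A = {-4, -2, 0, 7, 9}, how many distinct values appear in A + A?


A + A = {a + a' : a, a' ∈ A}; |A| = 5.
General bounds: 2|A| - 1 ≤ |A + A| ≤ |A|(|A|+1)/2, i.e. 9 ≤ |A + A| ≤ 15.
Lower bound 2|A|-1 is attained iff A is an arithmetic progression.
Enumerate sums a + a' for a ≤ a' (symmetric, so this suffices):
a = -4: -4+-4=-8, -4+-2=-6, -4+0=-4, -4+7=3, -4+9=5
a = -2: -2+-2=-4, -2+0=-2, -2+7=5, -2+9=7
a = 0: 0+0=0, 0+7=7, 0+9=9
a = 7: 7+7=14, 7+9=16
a = 9: 9+9=18
Distinct sums: {-8, -6, -4, -2, 0, 3, 5, 7, 9, 14, 16, 18}
|A + A| = 12

|A + A| = 12


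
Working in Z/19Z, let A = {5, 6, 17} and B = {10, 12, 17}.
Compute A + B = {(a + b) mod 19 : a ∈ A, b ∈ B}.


Work in Z/19Z: reduce every sum a + b modulo 19.
Enumerate all 9 pairs:
a = 5: 5+10=15, 5+12=17, 5+17=3
a = 6: 6+10=16, 6+12=18, 6+17=4
a = 17: 17+10=8, 17+12=10, 17+17=15
Distinct residues collected: {3, 4, 8, 10, 15, 16, 17, 18}
|A + B| = 8 (out of 19 total residues).

A + B = {3, 4, 8, 10, 15, 16, 17, 18}


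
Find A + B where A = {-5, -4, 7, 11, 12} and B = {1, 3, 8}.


A + B = {a + b : a ∈ A, b ∈ B}.
Enumerate all |A|·|B| = 5·3 = 15 pairs (a, b) and collect distinct sums.
a = -5: -5+1=-4, -5+3=-2, -5+8=3
a = -4: -4+1=-3, -4+3=-1, -4+8=4
a = 7: 7+1=8, 7+3=10, 7+8=15
a = 11: 11+1=12, 11+3=14, 11+8=19
a = 12: 12+1=13, 12+3=15, 12+8=20
Collecting distinct sums: A + B = {-4, -3, -2, -1, 3, 4, 8, 10, 12, 13, 14, 15, 19, 20}
|A + B| = 14

A + B = {-4, -3, -2, -1, 3, 4, 8, 10, 12, 13, 14, 15, 19, 20}


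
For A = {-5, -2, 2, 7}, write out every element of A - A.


A - A = {a - a' : a, a' ∈ A}.
Compute a - a' for each ordered pair (a, a'):
a = -5: -5--5=0, -5--2=-3, -5-2=-7, -5-7=-12
a = -2: -2--5=3, -2--2=0, -2-2=-4, -2-7=-9
a = 2: 2--5=7, 2--2=4, 2-2=0, 2-7=-5
a = 7: 7--5=12, 7--2=9, 7-2=5, 7-7=0
Collecting distinct values (and noting 0 appears from a-a):
A - A = {-12, -9, -7, -5, -4, -3, 0, 3, 4, 5, 7, 9, 12}
|A - A| = 13

A - A = {-12, -9, -7, -5, -4, -3, 0, 3, 4, 5, 7, 9, 12}


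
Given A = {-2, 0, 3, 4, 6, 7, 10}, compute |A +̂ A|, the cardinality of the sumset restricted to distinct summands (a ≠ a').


Restricted sumset: A +̂ A = {a + a' : a ∈ A, a' ∈ A, a ≠ a'}.
Equivalently, take A + A and drop any sum 2a that is achievable ONLY as a + a for a ∈ A (i.e. sums representable only with equal summands).
Enumerate pairs (a, a') with a < a' (symmetric, so each unordered pair gives one sum; this covers all a ≠ a'):
  -2 + 0 = -2
  -2 + 3 = 1
  -2 + 4 = 2
  -2 + 6 = 4
  -2 + 7 = 5
  -2 + 10 = 8
  0 + 3 = 3
  0 + 4 = 4
  0 + 6 = 6
  0 + 7 = 7
  0 + 10 = 10
  3 + 4 = 7
  3 + 6 = 9
  3 + 7 = 10
  3 + 10 = 13
  4 + 6 = 10
  4 + 7 = 11
  4 + 10 = 14
  6 + 7 = 13
  6 + 10 = 16
  7 + 10 = 17
Collected distinct sums: {-2, 1, 2, 3, 4, 5, 6, 7, 8, 9, 10, 11, 13, 14, 16, 17}
|A +̂ A| = 16
(Reference bound: |A +̂ A| ≥ 2|A| - 3 for |A| ≥ 2, with |A| = 7 giving ≥ 11.)

|A +̂ A| = 16


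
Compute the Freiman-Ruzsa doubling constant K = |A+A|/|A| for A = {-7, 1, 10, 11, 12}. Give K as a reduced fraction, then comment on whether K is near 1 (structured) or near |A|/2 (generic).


|A| = 5.
Compute A + A by enumerating all 25 pairs.
A + A = {-14, -6, 2, 3, 4, 5, 11, 12, 13, 20, 21, 22, 23, 24}, so |A + A| = 14.
K = |A + A| / |A| = 14/5 (already in lowest terms) ≈ 2.8000.
Reference: AP of size 5 gives K = 9/5 ≈ 1.8000; a fully generic set of size 5 gives K ≈ 3.0000.

|A| = 5, |A + A| = 14, K = 14/5.


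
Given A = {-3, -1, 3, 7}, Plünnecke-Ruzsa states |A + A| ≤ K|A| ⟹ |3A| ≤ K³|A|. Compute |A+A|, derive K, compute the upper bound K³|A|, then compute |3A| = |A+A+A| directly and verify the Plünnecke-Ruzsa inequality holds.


|A| = 4.
Step 1: Compute A + A by enumerating all 16 pairs.
A + A = {-6, -4, -2, 0, 2, 4, 6, 10, 14}, so |A + A| = 9.
Step 2: Doubling constant K = |A + A|/|A| = 9/4 = 9/4 ≈ 2.2500.
Step 3: Plünnecke-Ruzsa gives |3A| ≤ K³·|A| = (2.2500)³ · 4 ≈ 45.5625.
Step 4: Compute 3A = A + A + A directly by enumerating all triples (a,b,c) ∈ A³; |3A| = 14.
Step 5: Check 14 ≤ 45.5625? Yes ✓.

K = 9/4, Plünnecke-Ruzsa bound K³|A| ≈ 45.5625, |3A| = 14, inequality holds.


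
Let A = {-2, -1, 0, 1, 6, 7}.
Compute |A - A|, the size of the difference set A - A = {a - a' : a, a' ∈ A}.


A - A = {a - a' : a, a' ∈ A}; |A| = 6.
Bounds: 2|A|-1 ≤ |A - A| ≤ |A|² - |A| + 1, i.e. 11 ≤ |A - A| ≤ 31.
Note: 0 ∈ A - A always (from a - a). The set is symmetric: if d ∈ A - A then -d ∈ A - A.
Enumerate nonzero differences d = a - a' with a > a' (then include -d):
Positive differences: {1, 2, 3, 5, 6, 7, 8, 9}
Full difference set: {0} ∪ (positive diffs) ∪ (negative diffs).
|A - A| = 1 + 2·8 = 17 (matches direct enumeration: 17).

|A - A| = 17


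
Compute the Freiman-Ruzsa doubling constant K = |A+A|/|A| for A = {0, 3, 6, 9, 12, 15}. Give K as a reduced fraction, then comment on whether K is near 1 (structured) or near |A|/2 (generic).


|A| = 6.
Compute A + A by enumerating all 36 pairs.
A + A = {0, 3, 6, 9, 12, 15, 18, 21, 24, 27, 30}, so |A + A| = 11.
K = |A + A| / |A| = 11/6 (already in lowest terms) ≈ 1.8333.
Reference: AP of size 6 gives K = 11/6 ≈ 1.8333; a fully generic set of size 6 gives K ≈ 3.5000.

|A| = 6, |A + A| = 11, K = 11/6.


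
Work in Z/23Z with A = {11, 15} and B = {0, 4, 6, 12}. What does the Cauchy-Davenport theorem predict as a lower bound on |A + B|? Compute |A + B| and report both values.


Cauchy-Davenport: |A + B| ≥ min(p, |A| + |B| - 1) for A, B nonempty in Z/pZ.
|A| = 2, |B| = 4, p = 23.
CD lower bound = min(23, 2 + 4 - 1) = min(23, 5) = 5.
Compute A + B mod 23 directly:
a = 11: 11+0=11, 11+4=15, 11+6=17, 11+12=0
a = 15: 15+0=15, 15+4=19, 15+6=21, 15+12=4
A + B = {0, 4, 11, 15, 17, 19, 21}, so |A + B| = 7.
Verify: 7 ≥ 5? Yes ✓.

CD lower bound = 5, actual |A + B| = 7.


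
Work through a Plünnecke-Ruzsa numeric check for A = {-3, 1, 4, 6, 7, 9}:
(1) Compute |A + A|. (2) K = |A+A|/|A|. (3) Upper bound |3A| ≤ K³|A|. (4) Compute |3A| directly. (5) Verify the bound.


|A| = 6.
Step 1: Compute A + A by enumerating all 36 pairs.
A + A = {-6, -2, 1, 2, 3, 4, 5, 6, 7, 8, 10, 11, 12, 13, 14, 15, 16, 18}, so |A + A| = 18.
Step 2: Doubling constant K = |A + A|/|A| = 18/6 = 18/6 ≈ 3.0000.
Step 3: Plünnecke-Ruzsa gives |3A| ≤ K³·|A| = (3.0000)³ · 6 ≈ 162.0000.
Step 4: Compute 3A = A + A + A directly by enumerating all triples (a,b,c) ∈ A³; |3A| = 31.
Step 5: Check 31 ≤ 162.0000? Yes ✓.

K = 18/6, Plünnecke-Ruzsa bound K³|A| ≈ 162.0000, |3A| = 31, inequality holds.


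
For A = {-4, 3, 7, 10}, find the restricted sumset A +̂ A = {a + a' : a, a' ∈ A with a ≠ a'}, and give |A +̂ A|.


Restricted sumset: A +̂ A = {a + a' : a ∈ A, a' ∈ A, a ≠ a'}.
Equivalently, take A + A and drop any sum 2a that is achievable ONLY as a + a for a ∈ A (i.e. sums representable only with equal summands).
Enumerate pairs (a, a') with a < a' (symmetric, so each unordered pair gives one sum; this covers all a ≠ a'):
  -4 + 3 = -1
  -4 + 7 = 3
  -4 + 10 = 6
  3 + 7 = 10
  3 + 10 = 13
  7 + 10 = 17
Collected distinct sums: {-1, 3, 6, 10, 13, 17}
|A +̂ A| = 6
(Reference bound: |A +̂ A| ≥ 2|A| - 3 for |A| ≥ 2, with |A| = 4 giving ≥ 5.)

|A +̂ A| = 6


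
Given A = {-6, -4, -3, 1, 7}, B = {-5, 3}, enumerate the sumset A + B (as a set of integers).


A + B = {a + b : a ∈ A, b ∈ B}.
Enumerate all |A|·|B| = 5·2 = 10 pairs (a, b) and collect distinct sums.
a = -6: -6+-5=-11, -6+3=-3
a = -4: -4+-5=-9, -4+3=-1
a = -3: -3+-5=-8, -3+3=0
a = 1: 1+-5=-4, 1+3=4
a = 7: 7+-5=2, 7+3=10
Collecting distinct sums: A + B = {-11, -9, -8, -4, -3, -1, 0, 2, 4, 10}
|A + B| = 10

A + B = {-11, -9, -8, -4, -3, -1, 0, 2, 4, 10}


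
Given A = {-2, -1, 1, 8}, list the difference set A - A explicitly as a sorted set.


A - A = {a - a' : a, a' ∈ A}.
Compute a - a' for each ordered pair (a, a'):
a = -2: -2--2=0, -2--1=-1, -2-1=-3, -2-8=-10
a = -1: -1--2=1, -1--1=0, -1-1=-2, -1-8=-9
a = 1: 1--2=3, 1--1=2, 1-1=0, 1-8=-7
a = 8: 8--2=10, 8--1=9, 8-1=7, 8-8=0
Collecting distinct values (and noting 0 appears from a-a):
A - A = {-10, -9, -7, -3, -2, -1, 0, 1, 2, 3, 7, 9, 10}
|A - A| = 13

A - A = {-10, -9, -7, -3, -2, -1, 0, 1, 2, 3, 7, 9, 10}


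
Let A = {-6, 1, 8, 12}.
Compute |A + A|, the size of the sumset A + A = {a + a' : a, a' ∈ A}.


A + A = {a + a' : a, a' ∈ A}; |A| = 4.
General bounds: 2|A| - 1 ≤ |A + A| ≤ |A|(|A|+1)/2, i.e. 7 ≤ |A + A| ≤ 10.
Lower bound 2|A|-1 is attained iff A is an arithmetic progression.
Enumerate sums a + a' for a ≤ a' (symmetric, so this suffices):
a = -6: -6+-6=-12, -6+1=-5, -6+8=2, -6+12=6
a = 1: 1+1=2, 1+8=9, 1+12=13
a = 8: 8+8=16, 8+12=20
a = 12: 12+12=24
Distinct sums: {-12, -5, 2, 6, 9, 13, 16, 20, 24}
|A + A| = 9

|A + A| = 9


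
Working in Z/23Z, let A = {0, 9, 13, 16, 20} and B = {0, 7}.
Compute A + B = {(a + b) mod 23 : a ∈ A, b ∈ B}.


Work in Z/23Z: reduce every sum a + b modulo 23.
Enumerate all 10 pairs:
a = 0: 0+0=0, 0+7=7
a = 9: 9+0=9, 9+7=16
a = 13: 13+0=13, 13+7=20
a = 16: 16+0=16, 16+7=0
a = 20: 20+0=20, 20+7=4
Distinct residues collected: {0, 4, 7, 9, 13, 16, 20}
|A + B| = 7 (out of 23 total residues).

A + B = {0, 4, 7, 9, 13, 16, 20}


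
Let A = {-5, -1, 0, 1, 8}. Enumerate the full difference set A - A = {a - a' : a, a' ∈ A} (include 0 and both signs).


A - A = {a - a' : a, a' ∈ A}.
Compute a - a' for each ordered pair (a, a'):
a = -5: -5--5=0, -5--1=-4, -5-0=-5, -5-1=-6, -5-8=-13
a = -1: -1--5=4, -1--1=0, -1-0=-1, -1-1=-2, -1-8=-9
a = 0: 0--5=5, 0--1=1, 0-0=0, 0-1=-1, 0-8=-8
a = 1: 1--5=6, 1--1=2, 1-0=1, 1-1=0, 1-8=-7
a = 8: 8--5=13, 8--1=9, 8-0=8, 8-1=7, 8-8=0
Collecting distinct values (and noting 0 appears from a-a):
A - A = {-13, -9, -8, -7, -6, -5, -4, -2, -1, 0, 1, 2, 4, 5, 6, 7, 8, 9, 13}
|A - A| = 19

A - A = {-13, -9, -8, -7, -6, -5, -4, -2, -1, 0, 1, 2, 4, 5, 6, 7, 8, 9, 13}


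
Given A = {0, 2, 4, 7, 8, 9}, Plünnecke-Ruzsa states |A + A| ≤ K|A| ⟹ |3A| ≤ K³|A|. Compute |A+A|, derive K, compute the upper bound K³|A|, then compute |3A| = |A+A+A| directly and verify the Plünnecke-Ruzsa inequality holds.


|A| = 6.
Step 1: Compute A + A by enumerating all 36 pairs.
A + A = {0, 2, 4, 6, 7, 8, 9, 10, 11, 12, 13, 14, 15, 16, 17, 18}, so |A + A| = 16.
Step 2: Doubling constant K = |A + A|/|A| = 16/6 = 16/6 ≈ 2.6667.
Step 3: Plünnecke-Ruzsa gives |3A| ≤ K³·|A| = (2.6667)³ · 6 ≈ 113.7778.
Step 4: Compute 3A = A + A + A directly by enumerating all triples (a,b,c) ∈ A³; |3A| = 25.
Step 5: Check 25 ≤ 113.7778? Yes ✓.

K = 16/6, Plünnecke-Ruzsa bound K³|A| ≈ 113.7778, |3A| = 25, inequality holds.


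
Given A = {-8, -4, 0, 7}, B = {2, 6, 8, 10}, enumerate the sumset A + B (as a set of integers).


A + B = {a + b : a ∈ A, b ∈ B}.
Enumerate all |A|·|B| = 4·4 = 16 pairs (a, b) and collect distinct sums.
a = -8: -8+2=-6, -8+6=-2, -8+8=0, -8+10=2
a = -4: -4+2=-2, -4+6=2, -4+8=4, -4+10=6
a = 0: 0+2=2, 0+6=6, 0+8=8, 0+10=10
a = 7: 7+2=9, 7+6=13, 7+8=15, 7+10=17
Collecting distinct sums: A + B = {-6, -2, 0, 2, 4, 6, 8, 9, 10, 13, 15, 17}
|A + B| = 12

A + B = {-6, -2, 0, 2, 4, 6, 8, 9, 10, 13, 15, 17}


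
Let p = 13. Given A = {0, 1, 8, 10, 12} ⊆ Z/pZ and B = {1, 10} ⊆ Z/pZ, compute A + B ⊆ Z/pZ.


Work in Z/13Z: reduce every sum a + b modulo 13.
Enumerate all 10 pairs:
a = 0: 0+1=1, 0+10=10
a = 1: 1+1=2, 1+10=11
a = 8: 8+1=9, 8+10=5
a = 10: 10+1=11, 10+10=7
a = 12: 12+1=0, 12+10=9
Distinct residues collected: {0, 1, 2, 5, 7, 9, 10, 11}
|A + B| = 8 (out of 13 total residues).

A + B = {0, 1, 2, 5, 7, 9, 10, 11}


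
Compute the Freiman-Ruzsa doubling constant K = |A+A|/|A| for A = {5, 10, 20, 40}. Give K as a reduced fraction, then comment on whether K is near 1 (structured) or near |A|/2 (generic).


|A| = 4.
Compute A + A by enumerating all 16 pairs.
A + A = {10, 15, 20, 25, 30, 40, 45, 50, 60, 80}, so |A + A| = 10.
K = |A + A| / |A| = 10/4 = 5/2 ≈ 2.5000.
Reference: AP of size 4 gives K = 7/4 ≈ 1.7500; a fully generic set of size 4 gives K ≈ 2.5000.

|A| = 4, |A + A| = 10, K = 10/4 = 5/2.


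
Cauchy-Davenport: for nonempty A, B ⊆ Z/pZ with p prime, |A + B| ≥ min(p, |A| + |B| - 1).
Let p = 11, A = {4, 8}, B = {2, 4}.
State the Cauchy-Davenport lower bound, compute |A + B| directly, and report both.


Cauchy-Davenport: |A + B| ≥ min(p, |A| + |B| - 1) for A, B nonempty in Z/pZ.
|A| = 2, |B| = 2, p = 11.
CD lower bound = min(11, 2 + 2 - 1) = min(11, 3) = 3.
Compute A + B mod 11 directly:
a = 4: 4+2=6, 4+4=8
a = 8: 8+2=10, 8+4=1
A + B = {1, 6, 8, 10}, so |A + B| = 4.
Verify: 4 ≥ 3? Yes ✓.

CD lower bound = 3, actual |A + B| = 4.


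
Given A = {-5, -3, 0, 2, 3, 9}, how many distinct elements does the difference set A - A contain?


A - A = {a - a' : a, a' ∈ A}; |A| = 6.
Bounds: 2|A|-1 ≤ |A - A| ≤ |A|² - |A| + 1, i.e. 11 ≤ |A - A| ≤ 31.
Note: 0 ∈ A - A always (from a - a). The set is symmetric: if d ∈ A - A then -d ∈ A - A.
Enumerate nonzero differences d = a - a' with a > a' (then include -d):
Positive differences: {1, 2, 3, 5, 6, 7, 8, 9, 12, 14}
Full difference set: {0} ∪ (positive diffs) ∪ (negative diffs).
|A - A| = 1 + 2·10 = 21 (matches direct enumeration: 21).

|A - A| = 21


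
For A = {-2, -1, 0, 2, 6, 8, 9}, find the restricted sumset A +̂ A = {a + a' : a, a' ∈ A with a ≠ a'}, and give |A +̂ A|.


Restricted sumset: A +̂ A = {a + a' : a ∈ A, a' ∈ A, a ≠ a'}.
Equivalently, take A + A and drop any sum 2a that is achievable ONLY as a + a for a ∈ A (i.e. sums representable only with equal summands).
Enumerate pairs (a, a') with a < a' (symmetric, so each unordered pair gives one sum; this covers all a ≠ a'):
  -2 + -1 = -3
  -2 + 0 = -2
  -2 + 2 = 0
  -2 + 6 = 4
  -2 + 8 = 6
  -2 + 9 = 7
  -1 + 0 = -1
  -1 + 2 = 1
  -1 + 6 = 5
  -1 + 8 = 7
  -1 + 9 = 8
  0 + 2 = 2
  0 + 6 = 6
  0 + 8 = 8
  0 + 9 = 9
  2 + 6 = 8
  2 + 8 = 10
  2 + 9 = 11
  6 + 8 = 14
  6 + 9 = 15
  8 + 9 = 17
Collected distinct sums: {-3, -2, -1, 0, 1, 2, 4, 5, 6, 7, 8, 9, 10, 11, 14, 15, 17}
|A +̂ A| = 17
(Reference bound: |A +̂ A| ≥ 2|A| - 3 for |A| ≥ 2, with |A| = 7 giving ≥ 11.)

|A +̂ A| = 17


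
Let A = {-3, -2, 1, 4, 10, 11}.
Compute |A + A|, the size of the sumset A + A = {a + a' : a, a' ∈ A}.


A + A = {a + a' : a, a' ∈ A}; |A| = 6.
General bounds: 2|A| - 1 ≤ |A + A| ≤ |A|(|A|+1)/2, i.e. 11 ≤ |A + A| ≤ 21.
Lower bound 2|A|-1 is attained iff A is an arithmetic progression.
Enumerate sums a + a' for a ≤ a' (symmetric, so this suffices):
a = -3: -3+-3=-6, -3+-2=-5, -3+1=-2, -3+4=1, -3+10=7, -3+11=8
a = -2: -2+-2=-4, -2+1=-1, -2+4=2, -2+10=8, -2+11=9
a = 1: 1+1=2, 1+4=5, 1+10=11, 1+11=12
a = 4: 4+4=8, 4+10=14, 4+11=15
a = 10: 10+10=20, 10+11=21
a = 11: 11+11=22
Distinct sums: {-6, -5, -4, -2, -1, 1, 2, 5, 7, 8, 9, 11, 12, 14, 15, 20, 21, 22}
|A + A| = 18

|A + A| = 18


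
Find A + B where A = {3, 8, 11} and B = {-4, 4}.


A + B = {a + b : a ∈ A, b ∈ B}.
Enumerate all |A|·|B| = 3·2 = 6 pairs (a, b) and collect distinct sums.
a = 3: 3+-4=-1, 3+4=7
a = 8: 8+-4=4, 8+4=12
a = 11: 11+-4=7, 11+4=15
Collecting distinct sums: A + B = {-1, 4, 7, 12, 15}
|A + B| = 5

A + B = {-1, 4, 7, 12, 15}


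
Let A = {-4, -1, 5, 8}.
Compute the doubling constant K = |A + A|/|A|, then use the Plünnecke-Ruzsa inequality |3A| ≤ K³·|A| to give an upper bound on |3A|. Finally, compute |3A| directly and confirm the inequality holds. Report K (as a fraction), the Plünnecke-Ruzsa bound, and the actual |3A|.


|A| = 4.
Step 1: Compute A + A by enumerating all 16 pairs.
A + A = {-8, -5, -2, 1, 4, 7, 10, 13, 16}, so |A + A| = 9.
Step 2: Doubling constant K = |A + A|/|A| = 9/4 = 9/4 ≈ 2.2500.
Step 3: Plünnecke-Ruzsa gives |3A| ≤ K³·|A| = (2.2500)³ · 4 ≈ 45.5625.
Step 4: Compute 3A = A + A + A directly by enumerating all triples (a,b,c) ∈ A³; |3A| = 13.
Step 5: Check 13 ≤ 45.5625? Yes ✓.

K = 9/4, Plünnecke-Ruzsa bound K³|A| ≈ 45.5625, |3A| = 13, inequality holds.


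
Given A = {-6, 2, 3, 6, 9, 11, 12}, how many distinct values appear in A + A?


A + A = {a + a' : a, a' ∈ A}; |A| = 7.
General bounds: 2|A| - 1 ≤ |A + A| ≤ |A|(|A|+1)/2, i.e. 13 ≤ |A + A| ≤ 28.
Lower bound 2|A|-1 is attained iff A is an arithmetic progression.
Enumerate sums a + a' for a ≤ a' (symmetric, so this suffices):
a = -6: -6+-6=-12, -6+2=-4, -6+3=-3, -6+6=0, -6+9=3, -6+11=5, -6+12=6
a = 2: 2+2=4, 2+3=5, 2+6=8, 2+9=11, 2+11=13, 2+12=14
a = 3: 3+3=6, 3+6=9, 3+9=12, 3+11=14, 3+12=15
a = 6: 6+6=12, 6+9=15, 6+11=17, 6+12=18
a = 9: 9+9=18, 9+11=20, 9+12=21
a = 11: 11+11=22, 11+12=23
a = 12: 12+12=24
Distinct sums: {-12, -4, -3, 0, 3, 4, 5, 6, 8, 9, 11, 12, 13, 14, 15, 17, 18, 20, 21, 22, 23, 24}
|A + A| = 22

|A + A| = 22


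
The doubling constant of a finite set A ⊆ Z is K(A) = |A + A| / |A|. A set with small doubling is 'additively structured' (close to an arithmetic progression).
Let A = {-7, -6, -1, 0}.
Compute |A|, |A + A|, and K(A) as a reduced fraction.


|A| = 4.
Compute A + A by enumerating all 16 pairs.
A + A = {-14, -13, -12, -8, -7, -6, -2, -1, 0}, so |A + A| = 9.
K = |A + A| / |A| = 9/4 (already in lowest terms) ≈ 2.2500.
Reference: AP of size 4 gives K = 7/4 ≈ 1.7500; a fully generic set of size 4 gives K ≈ 2.5000.

|A| = 4, |A + A| = 9, K = 9/4.


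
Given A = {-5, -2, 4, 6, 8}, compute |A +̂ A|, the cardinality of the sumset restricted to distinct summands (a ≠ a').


Restricted sumset: A +̂ A = {a + a' : a ∈ A, a' ∈ A, a ≠ a'}.
Equivalently, take A + A and drop any sum 2a that is achievable ONLY as a + a for a ∈ A (i.e. sums representable only with equal summands).
Enumerate pairs (a, a') with a < a' (symmetric, so each unordered pair gives one sum; this covers all a ≠ a'):
  -5 + -2 = -7
  -5 + 4 = -1
  -5 + 6 = 1
  -5 + 8 = 3
  -2 + 4 = 2
  -2 + 6 = 4
  -2 + 8 = 6
  4 + 6 = 10
  4 + 8 = 12
  6 + 8 = 14
Collected distinct sums: {-7, -1, 1, 2, 3, 4, 6, 10, 12, 14}
|A +̂ A| = 10
(Reference bound: |A +̂ A| ≥ 2|A| - 3 for |A| ≥ 2, with |A| = 5 giving ≥ 7.)

|A +̂ A| = 10


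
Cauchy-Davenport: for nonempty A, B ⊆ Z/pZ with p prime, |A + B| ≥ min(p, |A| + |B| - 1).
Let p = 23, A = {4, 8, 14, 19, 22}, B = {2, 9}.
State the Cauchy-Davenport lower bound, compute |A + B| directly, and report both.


Cauchy-Davenport: |A + B| ≥ min(p, |A| + |B| - 1) for A, B nonempty in Z/pZ.
|A| = 5, |B| = 2, p = 23.
CD lower bound = min(23, 5 + 2 - 1) = min(23, 6) = 6.
Compute A + B mod 23 directly:
a = 4: 4+2=6, 4+9=13
a = 8: 8+2=10, 8+9=17
a = 14: 14+2=16, 14+9=0
a = 19: 19+2=21, 19+9=5
a = 22: 22+2=1, 22+9=8
A + B = {0, 1, 5, 6, 8, 10, 13, 16, 17, 21}, so |A + B| = 10.
Verify: 10 ≥ 6? Yes ✓.

CD lower bound = 6, actual |A + B| = 10.


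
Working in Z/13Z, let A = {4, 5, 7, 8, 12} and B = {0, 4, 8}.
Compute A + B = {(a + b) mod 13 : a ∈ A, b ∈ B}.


Work in Z/13Z: reduce every sum a + b modulo 13.
Enumerate all 15 pairs:
a = 4: 4+0=4, 4+4=8, 4+8=12
a = 5: 5+0=5, 5+4=9, 5+8=0
a = 7: 7+0=7, 7+4=11, 7+8=2
a = 8: 8+0=8, 8+4=12, 8+8=3
a = 12: 12+0=12, 12+4=3, 12+8=7
Distinct residues collected: {0, 2, 3, 4, 5, 7, 8, 9, 11, 12}
|A + B| = 10 (out of 13 total residues).

A + B = {0, 2, 3, 4, 5, 7, 8, 9, 11, 12}


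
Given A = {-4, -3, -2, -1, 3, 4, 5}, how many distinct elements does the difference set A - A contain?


A - A = {a - a' : a, a' ∈ A}; |A| = 7.
Bounds: 2|A|-1 ≤ |A - A| ≤ |A|² - |A| + 1, i.e. 13 ≤ |A - A| ≤ 43.
Note: 0 ∈ A - A always (from a - a). The set is symmetric: if d ∈ A - A then -d ∈ A - A.
Enumerate nonzero differences d = a - a' with a > a' (then include -d):
Positive differences: {1, 2, 3, 4, 5, 6, 7, 8, 9}
Full difference set: {0} ∪ (positive diffs) ∪ (negative diffs).
|A - A| = 1 + 2·9 = 19 (matches direct enumeration: 19).

|A - A| = 19


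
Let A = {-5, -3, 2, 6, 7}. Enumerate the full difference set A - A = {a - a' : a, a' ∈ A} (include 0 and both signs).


A - A = {a - a' : a, a' ∈ A}.
Compute a - a' for each ordered pair (a, a'):
a = -5: -5--5=0, -5--3=-2, -5-2=-7, -5-6=-11, -5-7=-12
a = -3: -3--5=2, -3--3=0, -3-2=-5, -3-6=-9, -3-7=-10
a = 2: 2--5=7, 2--3=5, 2-2=0, 2-6=-4, 2-7=-5
a = 6: 6--5=11, 6--3=9, 6-2=4, 6-6=0, 6-7=-1
a = 7: 7--5=12, 7--3=10, 7-2=5, 7-6=1, 7-7=0
Collecting distinct values (and noting 0 appears from a-a):
A - A = {-12, -11, -10, -9, -7, -5, -4, -2, -1, 0, 1, 2, 4, 5, 7, 9, 10, 11, 12}
|A - A| = 19

A - A = {-12, -11, -10, -9, -7, -5, -4, -2, -1, 0, 1, 2, 4, 5, 7, 9, 10, 11, 12}


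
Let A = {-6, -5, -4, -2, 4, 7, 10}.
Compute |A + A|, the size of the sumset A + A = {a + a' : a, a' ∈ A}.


A + A = {a + a' : a, a' ∈ A}; |A| = 7.
General bounds: 2|A| - 1 ≤ |A + A| ≤ |A|(|A|+1)/2, i.e. 13 ≤ |A + A| ≤ 28.
Lower bound 2|A|-1 is attained iff A is an arithmetic progression.
Enumerate sums a + a' for a ≤ a' (symmetric, so this suffices):
a = -6: -6+-6=-12, -6+-5=-11, -6+-4=-10, -6+-2=-8, -6+4=-2, -6+7=1, -6+10=4
a = -5: -5+-5=-10, -5+-4=-9, -5+-2=-7, -5+4=-1, -5+7=2, -5+10=5
a = -4: -4+-4=-8, -4+-2=-6, -4+4=0, -4+7=3, -4+10=6
a = -2: -2+-2=-4, -2+4=2, -2+7=5, -2+10=8
a = 4: 4+4=8, 4+7=11, 4+10=14
a = 7: 7+7=14, 7+10=17
a = 10: 10+10=20
Distinct sums: {-12, -11, -10, -9, -8, -7, -6, -4, -2, -1, 0, 1, 2, 3, 4, 5, 6, 8, 11, 14, 17, 20}
|A + A| = 22

|A + A| = 22


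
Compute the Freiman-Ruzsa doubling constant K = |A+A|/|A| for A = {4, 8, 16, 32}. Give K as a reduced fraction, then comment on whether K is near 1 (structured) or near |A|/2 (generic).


|A| = 4.
Compute A + A by enumerating all 16 pairs.
A + A = {8, 12, 16, 20, 24, 32, 36, 40, 48, 64}, so |A + A| = 10.
K = |A + A| / |A| = 10/4 = 5/2 ≈ 2.5000.
Reference: AP of size 4 gives K = 7/4 ≈ 1.7500; a fully generic set of size 4 gives K ≈ 2.5000.

|A| = 4, |A + A| = 10, K = 10/4 = 5/2.


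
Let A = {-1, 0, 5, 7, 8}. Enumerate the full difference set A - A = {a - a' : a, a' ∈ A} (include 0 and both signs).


A - A = {a - a' : a, a' ∈ A}.
Compute a - a' for each ordered pair (a, a'):
a = -1: -1--1=0, -1-0=-1, -1-5=-6, -1-7=-8, -1-8=-9
a = 0: 0--1=1, 0-0=0, 0-5=-5, 0-7=-7, 0-8=-8
a = 5: 5--1=6, 5-0=5, 5-5=0, 5-7=-2, 5-8=-3
a = 7: 7--1=8, 7-0=7, 7-5=2, 7-7=0, 7-8=-1
a = 8: 8--1=9, 8-0=8, 8-5=3, 8-7=1, 8-8=0
Collecting distinct values (and noting 0 appears from a-a):
A - A = {-9, -8, -7, -6, -5, -3, -2, -1, 0, 1, 2, 3, 5, 6, 7, 8, 9}
|A - A| = 17

A - A = {-9, -8, -7, -6, -5, -3, -2, -1, 0, 1, 2, 3, 5, 6, 7, 8, 9}


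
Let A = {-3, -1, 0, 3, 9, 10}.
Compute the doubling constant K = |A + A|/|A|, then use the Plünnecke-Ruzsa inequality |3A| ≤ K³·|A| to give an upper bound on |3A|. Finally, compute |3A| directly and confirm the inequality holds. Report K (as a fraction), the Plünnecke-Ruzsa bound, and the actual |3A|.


|A| = 6.
Step 1: Compute A + A by enumerating all 36 pairs.
A + A = {-6, -4, -3, -2, -1, 0, 2, 3, 6, 7, 8, 9, 10, 12, 13, 18, 19, 20}, so |A + A| = 18.
Step 2: Doubling constant K = |A + A|/|A| = 18/6 = 18/6 ≈ 3.0000.
Step 3: Plünnecke-Ruzsa gives |3A| ≤ K³·|A| = (3.0000)³ · 6 ≈ 162.0000.
Step 4: Compute 3A = A + A + A directly by enumerating all triples (a,b,c) ∈ A³; |3A| = 35.
Step 5: Check 35 ≤ 162.0000? Yes ✓.

K = 18/6, Plünnecke-Ruzsa bound K³|A| ≈ 162.0000, |3A| = 35, inequality holds.


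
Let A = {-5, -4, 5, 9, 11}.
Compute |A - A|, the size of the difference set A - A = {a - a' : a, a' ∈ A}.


A - A = {a - a' : a, a' ∈ A}; |A| = 5.
Bounds: 2|A|-1 ≤ |A - A| ≤ |A|² - |A| + 1, i.e. 9 ≤ |A - A| ≤ 21.
Note: 0 ∈ A - A always (from a - a). The set is symmetric: if d ∈ A - A then -d ∈ A - A.
Enumerate nonzero differences d = a - a' with a > a' (then include -d):
Positive differences: {1, 2, 4, 6, 9, 10, 13, 14, 15, 16}
Full difference set: {0} ∪ (positive diffs) ∪ (negative diffs).
|A - A| = 1 + 2·10 = 21 (matches direct enumeration: 21).

|A - A| = 21
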